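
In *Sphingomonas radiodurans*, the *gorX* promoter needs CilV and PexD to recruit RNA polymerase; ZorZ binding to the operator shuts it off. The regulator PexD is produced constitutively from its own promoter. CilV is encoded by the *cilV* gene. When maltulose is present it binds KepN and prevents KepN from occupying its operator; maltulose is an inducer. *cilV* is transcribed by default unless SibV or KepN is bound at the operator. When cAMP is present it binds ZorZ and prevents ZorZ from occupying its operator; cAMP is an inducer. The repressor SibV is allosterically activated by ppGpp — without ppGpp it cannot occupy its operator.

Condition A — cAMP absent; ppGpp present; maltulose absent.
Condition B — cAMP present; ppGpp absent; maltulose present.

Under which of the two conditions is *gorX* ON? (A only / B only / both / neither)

Condition A:
cAMP is absent, so ZorZ is active.
ppGpp is present, so SibV is active.
Maltulose is absent, so KepN is active.
With repressor SibV bound, *cilV* is not transcribed.
So CilV is not produced.
PexD is produced constitutively and is active.
With repressor ZorZ bound, *gorX* is not transcribed.
→ *gorX* is OFF in A.
Condition B:
cAMP is present, so ZorZ is inactive.
ppGpp is absent, so SibV is inactive.
Maltulose is present, so KepN is inactive.
With no repressor bound, *cilV* is transcribed.
So CilV is produced and active.
PexD is produced constitutively and is active.
No repressor is bound and CilV and PexD are active, so *gorX* is transcribed.
→ *gorX* is ON in B.

B only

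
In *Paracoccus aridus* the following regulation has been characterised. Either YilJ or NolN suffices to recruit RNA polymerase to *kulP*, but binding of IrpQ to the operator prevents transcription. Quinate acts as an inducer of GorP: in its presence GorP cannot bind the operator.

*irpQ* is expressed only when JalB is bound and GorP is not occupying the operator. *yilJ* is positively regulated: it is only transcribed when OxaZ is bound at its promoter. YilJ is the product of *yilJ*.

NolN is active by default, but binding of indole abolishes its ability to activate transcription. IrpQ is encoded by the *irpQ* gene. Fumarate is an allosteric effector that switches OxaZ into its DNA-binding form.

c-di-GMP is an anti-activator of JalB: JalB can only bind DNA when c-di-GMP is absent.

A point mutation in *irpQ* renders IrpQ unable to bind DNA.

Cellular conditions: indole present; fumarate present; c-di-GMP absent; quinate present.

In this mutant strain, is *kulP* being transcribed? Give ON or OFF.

Fumarate is present, so OxaZ is active.
No repressor is bound and OxaZ is active, so *yilJ* is transcribed.
So YilJ is produced and active.
Indole is present, so NolN is inactive.
IrpQ is non-functional in this strain, so it has no effect.
Activator YilJ is present, so *kulP* is transcribed.

ON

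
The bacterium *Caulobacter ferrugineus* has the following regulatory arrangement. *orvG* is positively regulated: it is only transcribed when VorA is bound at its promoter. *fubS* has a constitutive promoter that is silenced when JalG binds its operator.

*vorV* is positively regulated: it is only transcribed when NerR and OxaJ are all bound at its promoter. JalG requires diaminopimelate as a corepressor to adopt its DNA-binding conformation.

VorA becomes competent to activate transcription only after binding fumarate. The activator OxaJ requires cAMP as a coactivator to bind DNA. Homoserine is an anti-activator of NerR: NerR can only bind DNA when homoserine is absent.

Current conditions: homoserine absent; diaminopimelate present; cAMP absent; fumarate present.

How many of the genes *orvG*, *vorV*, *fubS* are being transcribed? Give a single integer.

Fumarate is present, so VorA is active.
No repressor is bound and VorA is active, so *orvG* is transcribed.
→ *orvG* is ON.
Homoserine is absent, so NerR is active.
cAMP is absent, so OxaJ is inactive.
Required activator OxaJ is absent, so *vorV* is not transcribed.
→ *vorV* is OFF.
Diaminopimelate is present, so JalG is active.
With repressor JalG bound, *fubS* is not transcribed.
→ *fubS* is OFF.
1 of the 3 genes is transcribed.

1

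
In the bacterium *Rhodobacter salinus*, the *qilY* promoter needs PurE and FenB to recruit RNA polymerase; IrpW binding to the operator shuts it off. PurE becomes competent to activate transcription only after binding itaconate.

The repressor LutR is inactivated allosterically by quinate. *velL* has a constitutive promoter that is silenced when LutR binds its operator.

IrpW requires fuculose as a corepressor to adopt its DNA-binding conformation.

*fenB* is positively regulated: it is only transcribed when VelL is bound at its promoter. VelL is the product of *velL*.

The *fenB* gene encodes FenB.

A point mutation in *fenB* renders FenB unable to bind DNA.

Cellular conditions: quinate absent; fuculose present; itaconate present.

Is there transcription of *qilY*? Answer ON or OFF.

Itaconate is present, so PurE is active.
Fuculose is present, so IrpW is active.
FenB is non-functional in this strain, so it has no effect.
With repressor IrpW bound, *qilY* is not transcribed.

OFF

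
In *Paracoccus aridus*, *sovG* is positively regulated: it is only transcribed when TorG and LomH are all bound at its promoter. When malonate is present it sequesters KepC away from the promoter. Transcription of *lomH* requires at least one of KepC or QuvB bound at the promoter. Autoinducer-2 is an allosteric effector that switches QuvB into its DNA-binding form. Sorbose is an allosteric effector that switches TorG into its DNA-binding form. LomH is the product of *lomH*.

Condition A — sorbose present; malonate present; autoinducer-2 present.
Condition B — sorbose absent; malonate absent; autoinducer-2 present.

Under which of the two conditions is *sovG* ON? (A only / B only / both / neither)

A only

Condition A:
Sorbose is present, so TorG is active.
Malonate is present, so KepC is inactive.
Autoinducer-2 is present, so QuvB is active.
Activator QuvB is present, so *lomH* is transcribed.
So LomH is produced and active.
No repressor is bound and TorG and LomH are active, so *sovG* is transcribed.
→ *sovG* is ON in A.
Condition B:
Sorbose is absent, so TorG is inactive.
Malonate is absent, so KepC is active.
Autoinducer-2 is present, so QuvB is active.
Activator KepC is present, so *lomH* is transcribed.
So LomH is produced and active.
Required activator TorG is absent, so *sovG* is not transcribed.
→ *sovG* is OFF in B.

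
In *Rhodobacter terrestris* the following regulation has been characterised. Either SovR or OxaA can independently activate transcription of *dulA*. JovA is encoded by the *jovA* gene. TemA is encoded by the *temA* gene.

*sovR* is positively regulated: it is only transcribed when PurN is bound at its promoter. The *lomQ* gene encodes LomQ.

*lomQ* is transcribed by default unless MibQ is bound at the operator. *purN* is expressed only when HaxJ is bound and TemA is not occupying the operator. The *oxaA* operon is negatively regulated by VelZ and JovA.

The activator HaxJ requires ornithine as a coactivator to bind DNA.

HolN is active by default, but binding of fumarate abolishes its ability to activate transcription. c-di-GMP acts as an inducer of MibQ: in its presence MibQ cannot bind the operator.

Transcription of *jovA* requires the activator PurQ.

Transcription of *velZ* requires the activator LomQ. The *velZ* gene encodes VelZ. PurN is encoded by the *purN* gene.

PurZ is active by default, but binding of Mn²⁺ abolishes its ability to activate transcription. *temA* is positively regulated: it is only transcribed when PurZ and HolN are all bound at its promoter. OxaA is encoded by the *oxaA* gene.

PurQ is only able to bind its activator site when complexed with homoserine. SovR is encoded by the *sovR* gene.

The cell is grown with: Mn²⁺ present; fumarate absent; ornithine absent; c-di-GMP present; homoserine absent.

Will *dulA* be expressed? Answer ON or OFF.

Mn²⁺ is present, so PurZ is inactive.
Fumarate is absent, so HolN is active.
Required activator PurZ is absent, so *temA* is not transcribed.
So TemA is not produced.
Ornithine is absent, so HaxJ is inactive.
Required activator HaxJ is absent, so *purN* is not transcribed.
So PurN is not produced.
Required activator PurN is absent, so *sovR* is not transcribed.
So SovR is not produced.
c-di-GMP is present, so MibQ is inactive.
With no repressor bound, *lomQ* is transcribed.
So LomQ is produced and active.
No repressor is bound and LomQ is active, so *velZ* is transcribed.
So VelZ is produced and active.
Homoserine is absent, so PurQ is inactive.
Required activator PurQ is absent, so *jovA* is not transcribed.
So JovA is not produced.
With repressor VelZ bound, *oxaA* is not transcribed.
So OxaA is not produced.
No activator is available at the *dulA* promoter, so *dulA* is not transcribed.

OFF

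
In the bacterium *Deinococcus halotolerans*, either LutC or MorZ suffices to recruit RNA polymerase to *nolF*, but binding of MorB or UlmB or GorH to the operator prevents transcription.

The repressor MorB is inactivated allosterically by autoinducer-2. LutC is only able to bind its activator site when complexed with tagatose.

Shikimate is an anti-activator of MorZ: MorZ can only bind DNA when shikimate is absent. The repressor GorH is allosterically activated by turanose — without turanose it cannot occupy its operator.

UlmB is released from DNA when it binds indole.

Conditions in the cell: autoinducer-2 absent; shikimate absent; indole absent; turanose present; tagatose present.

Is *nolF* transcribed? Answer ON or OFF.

OFF

Tagatose is present, so LutC is active.
Autoinducer-2 is absent, so MorB is active.
Indole is absent, so UlmB is active.
Turanose is present, so GorH is active.
Shikimate is absent, so MorZ is active.
With repressor MorB bound, *nolF* is not transcribed.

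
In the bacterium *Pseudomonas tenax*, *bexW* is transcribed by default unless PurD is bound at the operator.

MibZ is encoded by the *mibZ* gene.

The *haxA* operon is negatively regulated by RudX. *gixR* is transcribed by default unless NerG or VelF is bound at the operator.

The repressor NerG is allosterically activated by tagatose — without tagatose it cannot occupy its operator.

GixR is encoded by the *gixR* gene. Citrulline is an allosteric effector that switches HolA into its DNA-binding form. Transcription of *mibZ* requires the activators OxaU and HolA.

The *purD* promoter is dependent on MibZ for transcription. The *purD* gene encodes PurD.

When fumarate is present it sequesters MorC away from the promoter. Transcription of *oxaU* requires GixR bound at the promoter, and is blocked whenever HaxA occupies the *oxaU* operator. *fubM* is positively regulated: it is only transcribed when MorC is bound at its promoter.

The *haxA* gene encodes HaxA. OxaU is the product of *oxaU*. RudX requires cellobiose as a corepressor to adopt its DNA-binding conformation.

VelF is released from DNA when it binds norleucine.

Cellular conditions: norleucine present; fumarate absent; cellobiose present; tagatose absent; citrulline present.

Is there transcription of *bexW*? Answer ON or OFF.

OFF

Tagatose is absent, so NerG is inactive.
Norleucine is present, so VelF is inactive.
With no repressor bound, *gixR* is transcribed.
So GixR is produced and active.
Cellobiose is present, so RudX is active.
With repressor RudX bound, *haxA* is not transcribed.
So HaxA is not produced.
No repressor is bound and GixR is active, so *oxaU* is transcribed.
So OxaU is produced and active.
Citrulline is present, so HolA is active.
No repressor is bound and OxaU and HolA are active, so *mibZ* is transcribed.
So MibZ is produced and active.
No repressor is bound and MibZ is active, so *purD* is transcribed.
So PurD is produced and active.
With repressor PurD bound, *bexW* is not transcribed.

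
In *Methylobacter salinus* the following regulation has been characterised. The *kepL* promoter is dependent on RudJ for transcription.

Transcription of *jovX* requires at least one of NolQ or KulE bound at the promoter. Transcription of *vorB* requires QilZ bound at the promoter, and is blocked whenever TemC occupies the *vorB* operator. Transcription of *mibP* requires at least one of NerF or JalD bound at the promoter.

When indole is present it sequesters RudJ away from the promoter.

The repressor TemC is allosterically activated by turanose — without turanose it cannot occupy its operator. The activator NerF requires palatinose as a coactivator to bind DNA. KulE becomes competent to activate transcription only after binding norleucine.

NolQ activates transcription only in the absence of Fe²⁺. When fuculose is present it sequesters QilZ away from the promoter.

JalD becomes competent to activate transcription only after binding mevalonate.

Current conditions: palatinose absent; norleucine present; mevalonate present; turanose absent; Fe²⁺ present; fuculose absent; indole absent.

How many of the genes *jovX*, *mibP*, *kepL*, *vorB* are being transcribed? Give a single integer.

4

Fe²⁺ is present, so NolQ is inactive.
Norleucine is present, so KulE is active.
Activator KulE is present, so *jovX* is transcribed.
→ *jovX* is ON.
Palatinose is absent, so NerF is inactive.
Mevalonate is present, so JalD is active.
Activator JalD is present, so *mibP* is transcribed.
→ *mibP* is ON.
Indole is absent, so RudJ is active.
No repressor is bound and RudJ is active, so *kepL* is transcribed.
→ *kepL* is ON.
Fuculose is absent, so QilZ is active.
Turanose is absent, so TemC is inactive.
No repressor is bound and QilZ is active, so *vorB* is transcribed.
→ *vorB* is ON.
4 of the 4 genes are transcribed.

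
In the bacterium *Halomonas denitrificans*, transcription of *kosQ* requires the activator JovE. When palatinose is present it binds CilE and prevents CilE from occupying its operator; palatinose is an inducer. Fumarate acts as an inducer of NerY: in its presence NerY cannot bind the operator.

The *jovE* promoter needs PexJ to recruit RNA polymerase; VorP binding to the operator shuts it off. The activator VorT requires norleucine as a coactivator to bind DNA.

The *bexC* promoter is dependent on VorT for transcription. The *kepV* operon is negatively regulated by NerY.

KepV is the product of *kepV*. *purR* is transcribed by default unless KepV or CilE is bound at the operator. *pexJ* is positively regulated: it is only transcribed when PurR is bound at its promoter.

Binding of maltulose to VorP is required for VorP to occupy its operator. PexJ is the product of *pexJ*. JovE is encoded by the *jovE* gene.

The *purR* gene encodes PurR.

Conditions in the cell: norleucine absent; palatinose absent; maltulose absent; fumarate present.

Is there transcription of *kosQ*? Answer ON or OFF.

OFF

Fumarate is present, so NerY is inactive.
With no repressor bound, *kepV* is transcribed.
So KepV is produced and active.
Palatinose is absent, so CilE is active.
With repressor KepV bound, *purR* is not transcribed.
So PurR is not produced.
Required activator PurR is absent, so *pexJ* is not transcribed.
So PexJ is not produced.
Maltulose is absent, so VorP is inactive.
Required activator PexJ is absent, so *jovE* is not transcribed.
So JovE is not produced.
Required activator JovE is absent, so *kosQ* is not transcribed.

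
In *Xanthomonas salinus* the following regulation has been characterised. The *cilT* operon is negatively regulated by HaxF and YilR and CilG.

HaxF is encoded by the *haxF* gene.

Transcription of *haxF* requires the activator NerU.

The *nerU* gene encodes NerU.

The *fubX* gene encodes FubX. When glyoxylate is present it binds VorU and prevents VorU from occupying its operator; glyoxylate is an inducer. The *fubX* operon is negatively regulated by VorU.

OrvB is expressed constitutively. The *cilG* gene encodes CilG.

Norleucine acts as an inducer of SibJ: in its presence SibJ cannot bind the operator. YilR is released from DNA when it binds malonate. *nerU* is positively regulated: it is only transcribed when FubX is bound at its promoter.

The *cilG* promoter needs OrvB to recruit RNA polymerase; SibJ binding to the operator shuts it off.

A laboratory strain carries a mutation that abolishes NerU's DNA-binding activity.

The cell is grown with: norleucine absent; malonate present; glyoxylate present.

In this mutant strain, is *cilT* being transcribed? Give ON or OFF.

NerU is non-functional in this strain, so it has no effect.
Required activator NerU is absent, so *haxF* is not transcribed.
So HaxF is not produced.
Malonate is present, so YilR is inactive.
Norleucine is absent, so SibJ is active.
OrvB is produced constitutively and is active.
With repressor SibJ bound, *cilG* is not transcribed.
So CilG is not produced.
With no repressor bound, *cilT* is transcribed.

ON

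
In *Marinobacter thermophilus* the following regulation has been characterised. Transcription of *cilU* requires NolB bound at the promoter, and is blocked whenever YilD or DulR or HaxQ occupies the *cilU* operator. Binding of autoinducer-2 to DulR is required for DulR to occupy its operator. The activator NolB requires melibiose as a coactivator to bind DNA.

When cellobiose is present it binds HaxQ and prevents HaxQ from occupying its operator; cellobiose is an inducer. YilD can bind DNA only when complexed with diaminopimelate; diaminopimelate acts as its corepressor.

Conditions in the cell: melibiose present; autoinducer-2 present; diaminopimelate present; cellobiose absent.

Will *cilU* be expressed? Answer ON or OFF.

Diaminopimelate is present, so YilD is active.
Autoinducer-2 is present, so DulR is active.
Cellobiose is absent, so HaxQ is active.
Melibiose is present, so NolB is active.
With repressor YilD bound, *cilU* is not transcribed.

OFF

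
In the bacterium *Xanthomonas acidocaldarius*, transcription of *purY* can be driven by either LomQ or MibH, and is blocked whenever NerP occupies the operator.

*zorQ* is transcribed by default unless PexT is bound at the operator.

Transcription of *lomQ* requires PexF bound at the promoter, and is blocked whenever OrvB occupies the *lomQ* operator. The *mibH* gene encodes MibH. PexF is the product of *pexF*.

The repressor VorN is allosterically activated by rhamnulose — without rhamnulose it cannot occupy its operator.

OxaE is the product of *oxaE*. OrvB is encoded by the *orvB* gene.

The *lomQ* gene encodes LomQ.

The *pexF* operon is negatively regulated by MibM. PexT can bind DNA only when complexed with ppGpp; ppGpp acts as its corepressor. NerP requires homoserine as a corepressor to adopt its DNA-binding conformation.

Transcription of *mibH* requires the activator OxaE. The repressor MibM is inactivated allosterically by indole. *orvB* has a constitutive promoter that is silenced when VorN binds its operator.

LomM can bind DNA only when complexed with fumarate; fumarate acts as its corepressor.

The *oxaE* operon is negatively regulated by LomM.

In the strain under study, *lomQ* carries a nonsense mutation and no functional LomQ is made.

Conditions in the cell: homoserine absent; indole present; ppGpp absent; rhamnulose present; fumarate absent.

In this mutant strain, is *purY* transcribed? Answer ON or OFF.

LomQ is non-functional in this strain, so it has no effect.
Homoserine is absent, so NerP is inactive.
Fumarate is absent, so LomM is inactive.
With no repressor bound, *oxaE* is transcribed.
So OxaE is produced and active.
No repressor is bound and OxaE is active, so *mibH* is transcribed.
So MibH is produced and active.
Activator MibH is present, so *purY* is transcribed.

ON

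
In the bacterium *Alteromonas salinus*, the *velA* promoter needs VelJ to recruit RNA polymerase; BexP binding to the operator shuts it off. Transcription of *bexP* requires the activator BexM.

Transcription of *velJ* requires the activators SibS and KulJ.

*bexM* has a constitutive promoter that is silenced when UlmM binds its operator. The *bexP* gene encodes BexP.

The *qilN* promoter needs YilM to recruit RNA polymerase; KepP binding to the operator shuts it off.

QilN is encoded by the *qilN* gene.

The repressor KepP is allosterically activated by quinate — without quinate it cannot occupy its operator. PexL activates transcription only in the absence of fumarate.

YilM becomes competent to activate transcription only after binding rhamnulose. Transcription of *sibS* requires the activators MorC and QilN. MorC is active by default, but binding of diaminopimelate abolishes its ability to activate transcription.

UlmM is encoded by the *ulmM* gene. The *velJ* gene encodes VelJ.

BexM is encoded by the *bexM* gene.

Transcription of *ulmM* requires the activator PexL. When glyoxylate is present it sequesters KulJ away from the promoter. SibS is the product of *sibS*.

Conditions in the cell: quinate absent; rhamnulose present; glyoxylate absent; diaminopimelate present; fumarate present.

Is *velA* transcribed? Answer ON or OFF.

OFF

Diaminopimelate is present, so MorC is inactive.
Rhamnulose is present, so YilM is active.
Quinate is absent, so KepP is inactive.
No repressor is bound and YilM is active, so *qilN* is transcribed.
So QilN is produced and active.
Required activator MorC is absent, so *sibS* is not transcribed.
So SibS is not produced.
Glyoxylate is absent, so KulJ is active.
Required activator SibS is absent, so *velJ* is not transcribed.
So VelJ is not produced.
Fumarate is present, so PexL is inactive.
Required activator PexL is absent, so *ulmM* is not transcribed.
So UlmM is not produced.
With no repressor bound, *bexM* is transcribed.
So BexM is produced and active.
No repressor is bound and BexM is active, so *bexP* is transcribed.
So BexP is produced and active.
With repressor BexP bound, *velA* is not transcribed.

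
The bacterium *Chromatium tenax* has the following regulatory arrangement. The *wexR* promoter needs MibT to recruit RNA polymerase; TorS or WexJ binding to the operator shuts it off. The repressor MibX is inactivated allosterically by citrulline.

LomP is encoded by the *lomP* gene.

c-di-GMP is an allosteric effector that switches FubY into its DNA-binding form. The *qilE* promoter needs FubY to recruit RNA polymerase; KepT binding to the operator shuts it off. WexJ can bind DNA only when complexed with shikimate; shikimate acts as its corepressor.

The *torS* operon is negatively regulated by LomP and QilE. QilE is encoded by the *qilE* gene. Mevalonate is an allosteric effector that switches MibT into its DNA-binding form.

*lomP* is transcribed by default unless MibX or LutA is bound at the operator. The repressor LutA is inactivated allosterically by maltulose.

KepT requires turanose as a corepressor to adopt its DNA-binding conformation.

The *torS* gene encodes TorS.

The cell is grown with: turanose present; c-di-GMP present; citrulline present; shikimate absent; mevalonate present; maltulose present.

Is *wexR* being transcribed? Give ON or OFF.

ON

Mevalonate is present, so MibT is active.
Citrulline is present, so MibX is inactive.
Maltulose is present, so LutA is inactive.
With no repressor bound, *lomP* is transcribed.
So LomP is produced and active.
Turanose is present, so KepT is active.
c-di-GMP is present, so FubY is active.
With repressor KepT bound, *qilE* is not transcribed.
So QilE is not produced.
With repressor LomP bound, *torS* is not transcribed.
So TorS is not produced.
Shikimate is absent, so WexJ is inactive.
No repressor is bound and MibT is active, so *wexR* is transcribed.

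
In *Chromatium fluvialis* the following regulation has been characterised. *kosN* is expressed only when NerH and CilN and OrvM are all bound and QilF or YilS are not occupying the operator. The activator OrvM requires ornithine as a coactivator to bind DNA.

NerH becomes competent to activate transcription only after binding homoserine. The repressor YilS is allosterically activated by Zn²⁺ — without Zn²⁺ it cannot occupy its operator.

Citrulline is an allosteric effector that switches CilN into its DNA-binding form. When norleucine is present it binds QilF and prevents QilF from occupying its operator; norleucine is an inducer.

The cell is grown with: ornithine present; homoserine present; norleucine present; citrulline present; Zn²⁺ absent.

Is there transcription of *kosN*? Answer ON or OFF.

ON

Norleucine is present, so QilF is inactive.
Homoserine is present, so NerH is active.
Citrulline is present, so CilN is active.
Zn²⁺ is absent, so YilS is inactive.
Ornithine is present, so OrvM is active.
No repressor is bound and NerH and CilN and OrvM are active, so *kosN* is transcribed.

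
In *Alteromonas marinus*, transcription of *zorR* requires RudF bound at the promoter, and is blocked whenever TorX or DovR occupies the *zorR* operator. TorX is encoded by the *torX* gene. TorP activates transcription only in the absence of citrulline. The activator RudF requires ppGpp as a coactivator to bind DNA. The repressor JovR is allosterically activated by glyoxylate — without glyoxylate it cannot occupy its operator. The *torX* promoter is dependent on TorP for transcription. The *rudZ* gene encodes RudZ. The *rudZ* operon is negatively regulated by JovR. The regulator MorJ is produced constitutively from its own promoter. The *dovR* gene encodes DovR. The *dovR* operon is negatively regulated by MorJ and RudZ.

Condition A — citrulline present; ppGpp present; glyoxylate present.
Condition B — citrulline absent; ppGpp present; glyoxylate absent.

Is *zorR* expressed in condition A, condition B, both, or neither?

A only

Condition A:
Citrulline is present, so TorP is inactive.
Required activator TorP is absent, so *torX* is not transcribed.
So TorX is not produced.
ppGpp is present, so RudF is active.
MorJ is produced constitutively and is active.
Glyoxylate is present, so JovR is active.
With repressor JovR bound, *rudZ* is not transcribed.
So RudZ is not produced.
With repressor MorJ bound, *dovR* is not transcribed.
So DovR is not produced.
No repressor is bound and RudF is active, so *zorR* is transcribed.
→ *zorR* is ON in A.
Condition B:
Citrulline is absent, so TorP is active.
No repressor is bound and TorP is active, so *torX* is transcribed.
So TorX is produced and active.
ppGpp is present, so RudF is active.
MorJ is produced constitutively and is active.
Glyoxylate is absent, so JovR is inactive.
With no repressor bound, *rudZ* is transcribed.
So RudZ is produced and active.
With repressor MorJ bound, *dovR* is not transcribed.
So DovR is not produced.
With repressor TorX bound, *zorR* is not transcribed.
→ *zorR* is OFF in B.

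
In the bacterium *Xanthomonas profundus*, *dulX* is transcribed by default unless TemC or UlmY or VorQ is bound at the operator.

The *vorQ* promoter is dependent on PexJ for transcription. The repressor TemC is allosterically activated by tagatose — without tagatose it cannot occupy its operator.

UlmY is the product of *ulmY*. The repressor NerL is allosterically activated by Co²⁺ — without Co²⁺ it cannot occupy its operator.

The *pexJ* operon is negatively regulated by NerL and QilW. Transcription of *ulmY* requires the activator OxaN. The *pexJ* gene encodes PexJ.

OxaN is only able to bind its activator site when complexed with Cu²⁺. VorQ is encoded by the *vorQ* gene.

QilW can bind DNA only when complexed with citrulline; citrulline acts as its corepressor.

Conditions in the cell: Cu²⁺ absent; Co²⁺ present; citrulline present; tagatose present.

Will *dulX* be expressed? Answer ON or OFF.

OFF

Tagatose is present, so TemC is active.
Cu²⁺ is absent, so OxaN is inactive.
Required activator OxaN is absent, so *ulmY* is not transcribed.
So UlmY is not produced.
Co²⁺ is present, so NerL is active.
Citrulline is present, so QilW is active.
With repressor NerL bound, *pexJ* is not transcribed.
So PexJ is not produced.
Required activator PexJ is absent, so *vorQ* is not transcribed.
So VorQ is not produced.
With repressor TemC bound, *dulX* is not transcribed.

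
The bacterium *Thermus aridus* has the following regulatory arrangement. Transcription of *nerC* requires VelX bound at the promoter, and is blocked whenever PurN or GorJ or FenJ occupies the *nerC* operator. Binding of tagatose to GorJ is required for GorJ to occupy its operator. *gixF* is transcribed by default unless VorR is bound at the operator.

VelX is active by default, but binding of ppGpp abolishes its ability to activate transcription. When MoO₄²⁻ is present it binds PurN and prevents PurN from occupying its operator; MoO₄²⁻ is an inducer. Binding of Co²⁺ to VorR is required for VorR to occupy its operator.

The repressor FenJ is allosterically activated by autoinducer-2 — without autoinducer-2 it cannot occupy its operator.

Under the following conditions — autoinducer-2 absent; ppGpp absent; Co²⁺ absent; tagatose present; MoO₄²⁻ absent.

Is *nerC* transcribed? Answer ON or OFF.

ppGpp is absent, so VelX is active.
MoO₄²⁻ is absent, so PurN is active.
Tagatose is present, so GorJ is active.
Autoinducer-2 is absent, so FenJ is inactive.
With repressor PurN bound, *nerC* is not transcribed.

OFF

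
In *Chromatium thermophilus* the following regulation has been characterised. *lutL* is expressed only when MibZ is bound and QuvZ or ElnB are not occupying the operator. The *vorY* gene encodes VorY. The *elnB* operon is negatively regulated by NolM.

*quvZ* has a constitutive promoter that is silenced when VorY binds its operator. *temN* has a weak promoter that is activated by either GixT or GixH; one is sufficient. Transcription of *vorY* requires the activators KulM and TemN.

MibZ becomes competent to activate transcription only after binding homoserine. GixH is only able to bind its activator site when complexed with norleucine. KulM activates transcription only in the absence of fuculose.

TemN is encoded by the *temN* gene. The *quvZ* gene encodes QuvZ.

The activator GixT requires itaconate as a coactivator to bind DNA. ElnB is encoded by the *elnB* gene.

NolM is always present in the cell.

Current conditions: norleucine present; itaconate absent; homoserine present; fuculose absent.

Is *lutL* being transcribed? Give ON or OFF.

Homoserine is present, so MibZ is active.
Fuculose is absent, so KulM is active.
Itaconate is absent, so GixT is inactive.
Norleucine is present, so GixH is active.
Activator GixH is present, so *temN* is transcribed.
So TemN is produced and active.
No repressor is bound and KulM and TemN are active, so *vorY* is transcribed.
So VorY is produced and active.
With repressor VorY bound, *quvZ* is not transcribed.
So QuvZ is not produced.
NolM is produced constitutively and is active.
With repressor NolM bound, *elnB* is not transcribed.
So ElnB is not produced.
No repressor is bound and MibZ is active, so *lutL* is transcribed.

ON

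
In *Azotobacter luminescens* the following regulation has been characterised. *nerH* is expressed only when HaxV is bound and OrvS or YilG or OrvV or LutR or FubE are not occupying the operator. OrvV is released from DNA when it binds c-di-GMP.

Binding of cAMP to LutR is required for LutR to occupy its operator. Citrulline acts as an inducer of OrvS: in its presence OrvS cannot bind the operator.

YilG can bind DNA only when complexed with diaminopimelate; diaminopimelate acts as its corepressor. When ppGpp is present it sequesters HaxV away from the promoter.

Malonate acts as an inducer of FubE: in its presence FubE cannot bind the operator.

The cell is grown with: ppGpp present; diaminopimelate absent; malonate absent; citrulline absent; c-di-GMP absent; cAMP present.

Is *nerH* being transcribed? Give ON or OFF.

OFF

Citrulline is absent, so OrvS is active.
ppGpp is present, so HaxV is inactive.
Diaminopimelate is absent, so YilG is inactive.
c-di-GMP is absent, so OrvV is active.
cAMP is present, so LutR is active.
Malonate is absent, so FubE is active.
With repressor OrvS bound, *nerH* is not transcribed.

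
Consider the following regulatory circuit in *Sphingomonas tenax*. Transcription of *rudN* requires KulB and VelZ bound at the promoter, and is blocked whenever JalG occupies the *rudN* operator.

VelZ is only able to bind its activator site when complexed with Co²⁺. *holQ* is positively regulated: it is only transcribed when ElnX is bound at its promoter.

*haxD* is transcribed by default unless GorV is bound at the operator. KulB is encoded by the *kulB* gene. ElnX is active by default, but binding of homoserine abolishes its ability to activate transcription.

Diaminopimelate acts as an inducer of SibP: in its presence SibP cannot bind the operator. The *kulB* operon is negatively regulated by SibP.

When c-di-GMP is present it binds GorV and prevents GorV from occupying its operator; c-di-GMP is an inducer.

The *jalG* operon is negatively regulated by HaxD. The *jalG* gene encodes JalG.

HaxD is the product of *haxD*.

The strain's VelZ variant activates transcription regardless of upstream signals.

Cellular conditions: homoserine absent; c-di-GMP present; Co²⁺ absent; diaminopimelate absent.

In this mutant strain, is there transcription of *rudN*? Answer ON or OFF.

OFF

Diaminopimelate is absent, so SibP is active.
With repressor SibP bound, *kulB* is not transcribed.
So KulB is not produced.
c-di-GMP is present, so GorV is inactive.
With no repressor bound, *haxD* is transcribed.
So HaxD is produced and active.
With repressor HaxD bound, *jalG* is not transcribed.
So JalG is not produced.
VelZ is constitutively active in this strain.
Required activator KulB is absent, so *rudN* is not transcribed.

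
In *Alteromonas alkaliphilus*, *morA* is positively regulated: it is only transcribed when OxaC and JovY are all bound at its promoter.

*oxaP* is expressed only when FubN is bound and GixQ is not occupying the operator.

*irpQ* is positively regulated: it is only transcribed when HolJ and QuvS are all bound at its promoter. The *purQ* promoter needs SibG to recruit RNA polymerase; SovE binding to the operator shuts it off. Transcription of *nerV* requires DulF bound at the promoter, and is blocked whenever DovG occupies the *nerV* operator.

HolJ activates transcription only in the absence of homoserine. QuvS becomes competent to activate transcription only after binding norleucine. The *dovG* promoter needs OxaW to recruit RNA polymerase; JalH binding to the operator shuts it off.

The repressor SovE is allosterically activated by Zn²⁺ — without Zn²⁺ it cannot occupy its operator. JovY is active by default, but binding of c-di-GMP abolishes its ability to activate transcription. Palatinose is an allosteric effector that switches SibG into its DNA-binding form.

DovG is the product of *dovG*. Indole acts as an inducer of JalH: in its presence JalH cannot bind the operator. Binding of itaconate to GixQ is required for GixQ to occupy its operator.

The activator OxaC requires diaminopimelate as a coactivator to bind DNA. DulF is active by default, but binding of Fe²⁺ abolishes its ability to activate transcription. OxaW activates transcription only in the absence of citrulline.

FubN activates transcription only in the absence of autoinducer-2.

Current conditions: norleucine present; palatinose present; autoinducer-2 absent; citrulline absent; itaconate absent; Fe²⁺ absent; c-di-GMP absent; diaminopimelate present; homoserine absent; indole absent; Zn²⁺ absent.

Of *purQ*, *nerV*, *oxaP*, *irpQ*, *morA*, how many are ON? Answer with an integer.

5

Palatinose is present, so SibG is active.
Zn²⁺ is absent, so SovE is inactive.
No repressor is bound and SibG is active, so *purQ* is transcribed.
→ *purQ* is ON.
Fe²⁺ is absent, so DulF is active.
Indole is absent, so JalH is active.
Citrulline is absent, so OxaW is active.
With repressor JalH bound, *dovG* is not transcribed.
So DovG is not produced.
No repressor is bound and DulF is active, so *nerV* is transcribed.
→ *nerV* is ON.
Itaconate is absent, so GixQ is inactive.
Autoinducer-2 is absent, so FubN is active.
No repressor is bound and FubN is active, so *oxaP* is transcribed.
→ *oxaP* is ON.
Homoserine is absent, so HolJ is active.
Norleucine is present, so QuvS is active.
No repressor is bound and HolJ and QuvS are active, so *irpQ* is transcribed.
→ *irpQ* is ON.
Diaminopimelate is present, so OxaC is active.
c-di-GMP is absent, so JovY is active.
No repressor is bound and OxaC and JovY are active, so *morA* is transcribed.
→ *morA* is ON.
5 of the 5 genes are transcribed.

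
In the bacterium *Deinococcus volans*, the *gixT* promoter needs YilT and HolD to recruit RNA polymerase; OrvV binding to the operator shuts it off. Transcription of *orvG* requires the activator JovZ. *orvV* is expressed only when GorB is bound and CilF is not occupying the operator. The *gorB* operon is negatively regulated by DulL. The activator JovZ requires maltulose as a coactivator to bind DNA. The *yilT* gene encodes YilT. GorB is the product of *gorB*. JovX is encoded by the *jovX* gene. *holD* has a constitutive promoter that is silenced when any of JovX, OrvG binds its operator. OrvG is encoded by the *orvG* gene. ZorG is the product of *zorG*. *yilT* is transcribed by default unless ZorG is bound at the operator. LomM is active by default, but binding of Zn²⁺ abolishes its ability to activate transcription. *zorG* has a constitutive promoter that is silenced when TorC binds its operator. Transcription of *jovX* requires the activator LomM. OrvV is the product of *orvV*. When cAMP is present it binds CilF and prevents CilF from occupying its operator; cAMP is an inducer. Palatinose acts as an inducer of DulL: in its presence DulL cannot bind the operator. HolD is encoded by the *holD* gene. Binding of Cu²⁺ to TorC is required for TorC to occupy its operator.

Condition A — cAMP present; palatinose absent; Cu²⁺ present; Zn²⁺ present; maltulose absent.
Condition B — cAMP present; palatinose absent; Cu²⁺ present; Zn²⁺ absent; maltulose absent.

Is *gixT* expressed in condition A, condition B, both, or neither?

Condition A:
cAMP is present, so CilF is inactive.
Palatinose is absent, so DulL is active.
With repressor DulL bound, *gorB* is not transcribed.
So GorB is not produced.
Required activator GorB is absent, so *orvV* is not transcribed.
So OrvV is not produced.
Cu²⁺ is present, so TorC is active.
With repressor TorC bound, *zorG* is not transcribed.
So ZorG is not produced.
With no repressor bound, *yilT* is transcribed.
So YilT is produced and active.
Zn²⁺ is present, so LomM is inactive.
Required activator LomM is absent, so *jovX* is not transcribed.
So JovX is not produced.
Maltulose is absent, so JovZ is inactive.
Required activator JovZ is absent, so *orvG* is not transcribed.
So OrvG is not produced.
With no repressor bound, *holD* is transcribed.
So HolD is produced and active.
No repressor is bound and YilT and HolD are active, so *gixT* is transcribed.
→ *gixT* is ON in A.
Condition B:
cAMP is present, so CilF is inactive.
Palatinose is absent, so DulL is active.
With repressor DulL bound, *gorB* is not transcribed.
So GorB is not produced.
Required activator GorB is absent, so *orvV* is not transcribed.
So OrvV is not produced.
Cu²⁺ is present, so TorC is active.
With repressor TorC bound, *zorG* is not transcribed.
So ZorG is not produced.
With no repressor bound, *yilT* is transcribed.
So YilT is produced and active.
Zn²⁺ is absent, so LomM is active.
No repressor is bound and LomM is active, so *jovX* is transcribed.
So JovX is produced and active.
Maltulose is absent, so JovZ is inactive.
Required activator JovZ is absent, so *orvG* is not transcribed.
So OrvG is not produced.
With repressor JovX bound, *holD* is not transcribed.
So HolD is not produced.
Required activator HolD is absent, so *gixT* is not transcribed.
→ *gixT* is OFF in B.

A only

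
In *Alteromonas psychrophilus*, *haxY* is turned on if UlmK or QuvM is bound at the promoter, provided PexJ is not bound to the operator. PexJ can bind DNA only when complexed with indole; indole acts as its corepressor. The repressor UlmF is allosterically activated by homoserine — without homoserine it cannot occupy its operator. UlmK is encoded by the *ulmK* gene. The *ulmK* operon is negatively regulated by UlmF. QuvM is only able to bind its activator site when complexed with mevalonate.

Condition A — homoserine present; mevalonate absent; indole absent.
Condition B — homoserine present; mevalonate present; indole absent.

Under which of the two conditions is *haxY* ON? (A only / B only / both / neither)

Condition A:
Homoserine is present, so UlmF is active.
With repressor UlmF bound, *ulmK* is not transcribed.
So UlmK is not produced.
Mevalonate is absent, so QuvM is inactive.
Indole is absent, so PexJ is inactive.
No activator is available at the *haxY* promoter, so *haxY* is not transcribed.
→ *haxY* is OFF in A.
Condition B:
Homoserine is present, so UlmF is active.
With repressor UlmF bound, *ulmK* is not transcribed.
So UlmK is not produced.
Mevalonate is present, so QuvM is active.
Indole is absent, so PexJ is inactive.
Activator QuvM is present, so *haxY* is transcribed.
→ *haxY* is ON in B.

B only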